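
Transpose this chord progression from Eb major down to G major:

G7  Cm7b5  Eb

B7 Em7b5 G

Eb major down to G major is a minor sixth; each chord root moves by that interval while the quality stays the same.
G7: root G down a minor sixth → B, giving B7.
Cm7b5: root C down a minor sixth → E, giving Em7b5.
Eb: root Eb down a minor sixth → G, giving G.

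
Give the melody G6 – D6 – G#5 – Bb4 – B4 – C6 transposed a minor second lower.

F#6 C#6 F##5 A4 A#4 B5

A minor second down from G6 gives F#6.
D6: a second down reaches C, and 1 semitone makes it C#6.
G#5 down a minor second is F##5.
Bb4: a second down reaches A, and 1 semitone makes it A4.
B4 down a minor second is A#4.
C6 down a minor second is B5.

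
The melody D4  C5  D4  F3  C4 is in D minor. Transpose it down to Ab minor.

D minor to Ab minor down is an augmented fourth, so every note moves down by that interval.
D4 gives Ab3
C5 gives Gb4
D4 gives Ab3
F3 gives Cb3
C4 gives Gb3

Ab3 Gb4 Ab3 Cb3 Gb3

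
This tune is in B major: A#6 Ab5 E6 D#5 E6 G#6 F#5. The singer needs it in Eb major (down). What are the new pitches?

D6 Dbb5 Ab5 G4 Ab5 C6 Bb4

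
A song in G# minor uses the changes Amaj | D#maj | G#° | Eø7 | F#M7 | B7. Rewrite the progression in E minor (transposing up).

Fmaj Bmaj E° Cø7 DM7 G7

G# minor up to E minor is a minor sixth; each chord root moves by that interval while the quality stays the same.
Amaj: root A up a minor sixth → F, giving Fmaj.
D#maj: root D# up a minor sixth → B, giving Bmaj.
G#°: root G# up a minor sixth → E, giving E°.
Eø7: root E up a minor sixth → C, giving Cø7.
F#M7: root F# up a minor sixth → D, giving DM7.
B7: root B up a minor sixth → G, giving G7.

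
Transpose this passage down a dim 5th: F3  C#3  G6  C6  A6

F3 → B2
C#3 → F##2
G6 → C#6
C6 → F#5
A6 → D#6

B2 F##2 C#6 F#5 D#6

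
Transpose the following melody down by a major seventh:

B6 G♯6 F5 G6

C6 A5 Gb4 Ab5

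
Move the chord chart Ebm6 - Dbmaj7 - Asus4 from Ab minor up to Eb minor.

Bbm6 Abmaj7 Esus4

Ab minor up to Eb minor is a perfect fifth; each chord root moves by that interval while the quality stays the same.
Ebm6: root Eb up a perfect fifth → Bb, giving Bbm6.
Dbmaj7: root Db up a perfect fifth → Ab, giving Abmaj7.
Asus4: root A up a perfect fifth → E, giving Esus4.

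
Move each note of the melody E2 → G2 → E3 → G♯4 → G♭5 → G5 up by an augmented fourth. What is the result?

E2 -> A#2
G2 -> C#3
E3 -> A#3
G#4 -> C##5
Gb5 -> C6
G5 -> C#6

A#2 C#3 A#3 C##5 C6 C#6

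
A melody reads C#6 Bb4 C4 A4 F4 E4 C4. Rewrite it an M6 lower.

E5 Db4 Eb3 C4 Ab3 G3 Eb3

C#6 gives E5
Bb4 gives Db4
C4 gives Eb3
A4 gives C4
F4 gives Ab3
E4 gives G3
C4 gives Eb3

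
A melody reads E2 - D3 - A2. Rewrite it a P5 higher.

B2 A3 E3

E2: a fifth up reaches B, and 7 semitones makes it B2.
D3: a fifth up reaches A, and 7 semitones makes it A3.
A perfect fifth up from A2 gives E3.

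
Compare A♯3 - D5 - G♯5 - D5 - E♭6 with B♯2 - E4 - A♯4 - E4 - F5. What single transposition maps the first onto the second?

Take the first pair: A#3 → B#2. A to B spans 7 letter names, so the interval is some kind of seventh.
B#2 to A#3 is 10 semitones, which makes it a minor seventh; the second version is lower, so the direction is down.
Checking another pair — Eb6 → F5 — gives the same interval.

down a minor seventh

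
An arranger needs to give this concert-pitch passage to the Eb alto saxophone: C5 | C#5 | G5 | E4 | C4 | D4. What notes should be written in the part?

Written C4 sounds as Eb3 on the Eb alto saxophone, so concert pitches are written a major sixth up.
C5 -> A5
C#5 -> A#5
G5 -> E6
E4 -> C#5
C4 -> A4
D4 -> B4

A5 A#5 E6 C#5 A4 B4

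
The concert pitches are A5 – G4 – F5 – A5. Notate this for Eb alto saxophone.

F#6 E5 D6 F#6

The Eb alto saxophone sounds a major sixth below written, so the written part must be a major sixth above concert — transpose each note up.
A5 to F#6
G4 to E5
F5 to D6
A5 to F#6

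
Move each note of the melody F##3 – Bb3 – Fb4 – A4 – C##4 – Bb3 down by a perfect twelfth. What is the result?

B#1 Eb2 Bbb2 D3 F##2 Eb2

F##3 gives B#1
Bb3 gives Eb2
Fb4 gives Bbb2
A4 gives D3
C##4 gives F##2
Bb3 gives Eb2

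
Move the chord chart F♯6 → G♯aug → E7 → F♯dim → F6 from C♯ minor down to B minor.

C♯ minor down to B minor is a major second; each chord root moves by that interval while the quality stays the same.
F♯6: root F♯ down a major second → E, giving E6.
G♯aug: root G♯ down a major second → F#, giving F#aug.
E7: root E down a major second → D, giving D7.
F♯dim: root F♯ down a major second → E, giving Edim.
F6: root F down a major second → Eb, giving Eb6.

E6 F#aug D7 Edim Eb6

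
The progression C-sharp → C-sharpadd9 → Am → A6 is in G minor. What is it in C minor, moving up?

G minor up to C minor is a perfect fourth; each chord root moves by that interval while the quality stays the same.
C-sharp: root C-sharp up a perfect fourth → F#, giving F#.
C-sharpadd9: root C-sharp up a perfect fourth → F#, giving F#add9.
Am: root A up a perfect fourth → D, giving Dm.
A6: root A up a perfect fourth → D, giving D6.

F# F#add9 Dm D6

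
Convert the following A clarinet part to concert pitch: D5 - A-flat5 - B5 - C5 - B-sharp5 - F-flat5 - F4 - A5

B4 F5 G#5 A4 G##5 Db5 D4 F#5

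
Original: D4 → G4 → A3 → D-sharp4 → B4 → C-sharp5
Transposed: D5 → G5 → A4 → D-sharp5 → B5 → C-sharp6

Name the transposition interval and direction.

up a perfect octave

From D4 to D5 is 8 letter names — an octave of some quality.
D4 to D5 is 12 semitones, which makes it a perfect octave; the second version is higher, so the direction is up.
Checking another pair — C#5 → C#6 — gives the same interval.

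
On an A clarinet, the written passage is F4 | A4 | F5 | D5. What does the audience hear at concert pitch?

The A clarinet sounds a minor third below written, so transpose each written note down a minor third.
F4 becomes D4
A4 becomes F#4
F5 becomes D5
D5 becomes B4

D4 F#4 D5 B4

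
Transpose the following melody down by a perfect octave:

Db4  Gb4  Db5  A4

Db3 Gb3 Db4 A3

Db4 → Db3
Gb4 → Gb3
Db5 → Db4
A4 → A3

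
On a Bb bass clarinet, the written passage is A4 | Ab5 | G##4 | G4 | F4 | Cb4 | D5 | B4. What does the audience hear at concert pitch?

Written C4 on the Bb bass clarinet sounds as Bb2, a major ninth lower; apply that shift to every note.
A4 to G3
Ab5 to Gb4
G##4 to F##3
G4 to F3
F4 to Eb3
Cb4 to Bbb2
D5 to C4
B4 to A3

G3 Gb4 F##3 F3 Eb3 Bbb2 C4 A3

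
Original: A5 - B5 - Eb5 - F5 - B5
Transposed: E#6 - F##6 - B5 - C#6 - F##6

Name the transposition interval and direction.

up an augmented fifth

Take the first pair: A5 → E#6. A to E spans 5 letter names, so the interval is some kind of fifth.
A5 to E#6 is 8 semitones, which makes it an augmented fifth; the second version is higher, so the direction is up.
Checking another pair — B5 → F##6 — gives the same interval.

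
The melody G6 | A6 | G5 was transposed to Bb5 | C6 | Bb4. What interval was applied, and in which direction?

Take the first pair: G6 → Bb5. G to B spans 6 letter names, so the interval is some kind of sixth.
Bb5 to G6 is 9 semitones, which makes it a major sixth; the second version is lower, so the direction is down.
Checking another pair — G5 → Bb4 — gives the same interval.

down a major sixth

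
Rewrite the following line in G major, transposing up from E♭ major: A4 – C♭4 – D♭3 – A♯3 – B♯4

From E♭ up to G is a major third; apply that to each pitch.
A4 becomes C#5
Cb4 becomes Eb4
Db3 becomes F3
A#3 becomes C##4
B#4 becomes D##5

C#5 Eb4 F3 C##4 D##5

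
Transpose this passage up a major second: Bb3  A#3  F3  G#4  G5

Bb3: a second up reaches C, and 2 semitones makes it C4.
A#3 up a major second is B#3.
A major second up from F3 gives G3.
G#4: a second up reaches A, and 2 semitones makes it A#4.
A major second up from G5 gives A5.

C4 B#3 G3 A#4 A5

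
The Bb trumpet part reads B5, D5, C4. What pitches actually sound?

A5 C5 Bb3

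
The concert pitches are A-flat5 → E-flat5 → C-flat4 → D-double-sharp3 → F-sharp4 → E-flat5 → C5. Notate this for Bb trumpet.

Bb5 F5 Db4 E##3 G#4 F5 D5

The Bb trumpet sounds a major second below written, so the written part must be a major second above concert — transpose each note up.
Ab5 -> Bb5
Eb5 -> F5
Cb4 -> Db4
D##3 -> E##3
F#4 -> G#4
Eb5 -> F5
C5 -> D5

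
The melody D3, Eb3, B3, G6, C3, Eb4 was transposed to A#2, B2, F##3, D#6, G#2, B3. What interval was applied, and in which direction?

down a diminished fourth

From D3 to A#2 is 4 letter names — a fourth of some quality.
A#2 to D3 is 4 semitones, which makes it a diminished fourth; the second version is lower, so the direction is down.
Checking another pair — Eb4 → B3 — gives the same interval.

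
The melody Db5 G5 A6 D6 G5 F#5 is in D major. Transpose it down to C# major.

C5 F#5 G#6 C#6 F#5 E#5

From D down to C# is a minor second; apply that to each pitch.
Db5 to C5
G5 to F#5
A6 to G#6
D6 to C#6
G5 to F#5
F#5 to E#5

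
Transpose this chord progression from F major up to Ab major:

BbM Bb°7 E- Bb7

F major up to Ab major is a minor third; each chord root moves by that interval while the quality stays the same.
BbM: root Bb up a minor third → Db, giving DbM.
Bb°7: root Bb up a minor third → Db, giving Db°7.
E-: root E up a minor third → G, giving G-.
Bb7: root Bb up a minor third → Db, giving Db7.

DbM Db°7 G- Db7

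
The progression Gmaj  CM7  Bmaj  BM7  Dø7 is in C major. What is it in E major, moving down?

C major down to E major is a minor sixth; each chord root moves by that interval while the quality stays the same.
Gmaj: root G down a minor sixth → B, giving Bmaj.
CM7: root C down a minor sixth → E, giving EM7.
Bmaj: root B down a minor sixth → D#, giving D#maj.
BM7: root B down a minor sixth → D#, giving D#M7.
Dø7: root D down a minor sixth → F#, giving F#ø7.

Bmaj EM7 D#maj D#M7 F#ø7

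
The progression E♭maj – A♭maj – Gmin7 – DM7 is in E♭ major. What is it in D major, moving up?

E♭ major up to D major is a major seventh; each chord root moves by that interval while the quality stays the same.
E♭maj: root E♭ up a major seventh → D, giving Dmaj.
A♭maj: root A♭ up a major seventh → G, giving Gmaj.
Gmin7: root G up a major seventh → F#, giving F#min7.
DM7: root D up a major seventh → C#, giving C#M7.

Dmaj Gmaj F#min7 C#M7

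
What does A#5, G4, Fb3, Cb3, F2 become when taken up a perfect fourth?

A#5: a fourth up reaches D, and 5 semitones makes it D#6.
G4: a fourth up reaches C, and 5 semitones makes it C5.
A perfect fourth up from Fb3 gives Bbb3.
Cb3 up a perfect fourth is Fb3.
A perfect fourth up from F2 gives Bb2.

D#6 C5 Bbb3 Fb3 Bb2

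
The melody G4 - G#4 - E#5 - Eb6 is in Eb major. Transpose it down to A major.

From Eb down to A is a diminished fifth; apply that to each pitch.
G4 becomes C#4
G#4 becomes C##4
E#5 becomes A##4
Eb6 becomes A5

C#4 C##4 A##4 A5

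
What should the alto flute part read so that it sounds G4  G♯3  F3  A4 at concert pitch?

C5 C#4 Bb3 D5

Written C4 sounds as G3 on the alto flute, so concert pitches are written a perfect fourth up.
G4 → C5
G#3 → C#4
F3 → Bb3
A4 → D5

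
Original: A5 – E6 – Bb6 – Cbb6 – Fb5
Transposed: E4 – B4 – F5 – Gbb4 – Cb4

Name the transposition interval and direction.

down a perfect eleventh

Take the first pair: A5 → E4. A to E spans 11 letter names, so the interval is some kind of eleventh.
E4 to A5 is 17 semitones, which makes it a perfect eleventh; the second version is lower, so the direction is down.
Checking another pair — Fb5 → Cb4 — gives the same interval.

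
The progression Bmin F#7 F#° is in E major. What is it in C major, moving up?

Gmin D7 D°

E major up to C major is a minor sixth; each chord root moves by that interval while the quality stays the same.
Bmin: root B up a minor sixth → G, giving Gmin.
F#7: root F# up a minor sixth → D, giving D7.
F#°: root F# up a minor sixth → D, giving D°.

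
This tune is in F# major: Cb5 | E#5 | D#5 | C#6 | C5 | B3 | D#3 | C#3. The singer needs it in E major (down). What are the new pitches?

Bbb4 D#5 C#5 B5 Bb4 A3 C#3 B2

F# major to E major down is a major second, so every note moves down by that interval.
Cb5 becomes Bbb4
E#5 becomes D#5
D#5 becomes C#5
C#6 becomes B5
C5 becomes Bb4
B3 becomes A3
D#3 becomes C#3
C#3 becomes B2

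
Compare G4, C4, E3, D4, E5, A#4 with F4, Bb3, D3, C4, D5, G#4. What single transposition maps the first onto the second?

Take the first pair: G4 → F4. G to F spans 2 letter names, so the interval is some kind of second.
F4 to G4 is 2 semitones, which makes it a major second; the second version is lower, so the direction is down.
Checking another pair — A#4 → G#4 — gives the same interval.

down a major second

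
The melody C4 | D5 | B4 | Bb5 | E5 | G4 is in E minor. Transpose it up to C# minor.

From E up to C# is a major sixth; apply that to each pitch.
C4 becomes A4
D5 becomes B5
B4 becomes G#5
Bb5 becomes G6
E5 becomes C#6
G4 becomes E5

A4 B5 G#5 G6 C#6 E5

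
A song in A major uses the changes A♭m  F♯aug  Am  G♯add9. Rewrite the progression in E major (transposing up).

Ebm C#aug Em D#add9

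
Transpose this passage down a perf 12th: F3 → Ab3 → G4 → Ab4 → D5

Bb1 Db2 C3 Db3 G3

F3 becomes Bb1
Ab3 becomes Db2
G4 becomes C3
Ab4 becomes Db3
D5 becomes G3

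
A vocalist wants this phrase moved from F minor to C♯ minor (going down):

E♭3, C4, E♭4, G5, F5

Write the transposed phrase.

F minor to C♯ minor down is a diminished fourth, so every note moves down by that interval.
Eb3 becomes B2
C4 becomes G#3
Eb4 becomes B3
G5 becomes D#5
F5 becomes C#5

B2 G#3 B3 D#5 C#5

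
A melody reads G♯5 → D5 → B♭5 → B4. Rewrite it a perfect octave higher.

G#5 up a perfect octave is G#6.
A perfect octave up from D5 gives D6.
A perfect octave up from Bb5 gives Bb6.
B4 up a perfect octave is B5.

G#6 D6 Bb6 B5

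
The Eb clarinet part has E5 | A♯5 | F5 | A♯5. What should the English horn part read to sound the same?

First find concert pitch: the Eb clarinet sounds a minor third above written, so E5 A♯5 F5 A♯5 sounds G5 C#6 Ab5 C#6.
Then write for English horn: it sounds a perfect fifth below written, so the part must be a perfect fifth above concert.
G5 → D6
C#6 → G#6
Ab5 → Eb6
C#6 → G#6

D6 G#6 Eb6 G#6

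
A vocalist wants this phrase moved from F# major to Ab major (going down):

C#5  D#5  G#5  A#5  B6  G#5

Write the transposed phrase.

Eb4 F4 Bb4 C5 Db6 Bb4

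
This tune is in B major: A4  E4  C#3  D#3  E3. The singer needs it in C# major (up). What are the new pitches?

B4 F#4 D#3 E#3 F#3

From B up to C# is a major second; apply that to each pitch.
A4 to B4
E4 to F#4
C#3 to D#3
D#3 to E#3
E3 to F#3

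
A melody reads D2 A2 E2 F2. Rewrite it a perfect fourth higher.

D2 gives G2
A2 gives D3
E2 gives A2
F2 gives Bb2

G2 D3 A2 Bb2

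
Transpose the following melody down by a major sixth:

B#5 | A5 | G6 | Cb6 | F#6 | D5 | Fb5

D#5 C5 Bb5 Ebb5 A5 F4 Abb4

B#5 → D#5
A5 → C5
G6 → Bb5
Cb6 → Ebb5
F#6 → A5
D5 → F4
Fb5 → Abb4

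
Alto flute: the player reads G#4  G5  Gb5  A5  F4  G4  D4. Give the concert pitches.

Written C4 on the alto flute sounds as G3, a perfect fourth lower; apply that shift to every note.
G#4 becomes D#4
G5 becomes D5
Gb5 becomes Db5
A5 becomes E5
F4 becomes C4
G4 becomes D4
D4 becomes A3

D#4 D5 Db5 E5 C4 D4 A3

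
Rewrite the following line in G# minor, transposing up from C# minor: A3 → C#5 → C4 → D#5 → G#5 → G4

E4 G#5 G4 A#5 D#6 D5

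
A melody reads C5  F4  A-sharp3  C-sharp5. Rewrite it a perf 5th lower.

A perfect fifth down from C5 gives F4.
F4 down a perfect fifth is Bb3.
A#3: a fifth down reaches D, and 7 semitones makes it D#3.
C#5: a fifth down reaches F, and 7 semitones makes it F#4.

F4 Bb3 D#3 F#4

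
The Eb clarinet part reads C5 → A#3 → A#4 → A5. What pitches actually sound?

Eb5 C#4 C#5 C6

Written C4 on the Eb clarinet sounds as Eb4, a minor third higher; apply that shift to every note.
C5 gives Eb5
A#3 gives C#4
A#4 gives C#5
A5 gives C6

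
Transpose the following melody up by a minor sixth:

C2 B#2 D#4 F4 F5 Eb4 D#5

Ab2 G#3 B4 Db5 Db6 Cb5 B5

C2: a sixth up reaches A, and 8 semitones makes it Ab2.
B#2 up a minor sixth is G#3.
A minor sixth up from D#4 gives B4.
F4 up a minor sixth is Db5.
A minor sixth up from F5 gives Db6.
A minor sixth up from Eb4 gives Cb5.
D#5 up a minor sixth is B5.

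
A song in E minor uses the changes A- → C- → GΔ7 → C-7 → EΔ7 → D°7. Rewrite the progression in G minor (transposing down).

C- Eb- BbΔ7 Eb-7 GΔ7 F°7

E minor down to G minor is a major sixth; each chord root moves by that interval while the quality stays the same.
A-: root A down a major sixth → C, giving C-.
C-: root C down a major sixth → Eb, giving Eb-.
GΔ7: root G down a major sixth → Bb, giving BbΔ7.
C-7: root C down a major sixth → Eb, giving Eb-7.
EΔ7: root E down a major sixth → G, giving GΔ7.
D°7: root D down a major sixth → F, giving F°7.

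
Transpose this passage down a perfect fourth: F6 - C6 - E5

C6 G5 B4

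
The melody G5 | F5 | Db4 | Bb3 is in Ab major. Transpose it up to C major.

Ab major to C major up is a major third, so every note moves up by that interval.
G5 gives B5
F5 gives A5
Db4 gives F4
Bb3 gives D4

B5 A5 F4 D4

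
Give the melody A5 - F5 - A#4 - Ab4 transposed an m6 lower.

C#5 A4 C##4 C4

A minor sixth down from A5 gives C#5.
F5: a sixth down reaches A, and 8 semitones makes it A4.
A minor sixth down from A#4 gives C##4.
Ab4 down a minor sixth is C4.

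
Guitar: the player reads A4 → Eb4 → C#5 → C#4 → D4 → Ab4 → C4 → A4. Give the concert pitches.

A3 Eb3 C#4 C#3 D3 Ab3 C3 A3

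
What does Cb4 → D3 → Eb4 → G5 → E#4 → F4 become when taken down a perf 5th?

Cb4: a fifth down reaches F, and 7 semitones makes it Fb3.
D3: a fifth down reaches G, and 7 semitones makes it G2.
Eb4 down a perfect fifth is Ab3.
G5: a fifth down reaches C, and 7 semitones makes it C5.
A perfect fifth down from E#4 gives A#3.
A perfect fifth down from F4 gives Bb3.

Fb3 G2 Ab3 C5 A#3 Bb3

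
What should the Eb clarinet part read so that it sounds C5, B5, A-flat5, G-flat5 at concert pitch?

Written C4 sounds as Eb4 on the Eb clarinet, so concert pitches are written a minor third down.
C5 → A4
B5 → G#5
Ab5 → F5
Gb5 → Eb5

A4 G#5 F5 Eb5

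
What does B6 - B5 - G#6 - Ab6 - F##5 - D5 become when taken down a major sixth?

D6 D5 B5 Cb6 A#4 F4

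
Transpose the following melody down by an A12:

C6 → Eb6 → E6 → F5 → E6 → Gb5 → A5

Fb4 Abb4 Ab4 Bbb3 Ab4 Cbb4 Db4

An augmented twelfth down from C6 gives Fb4.
An augmented twelfth down from Eb6 gives Abb4.
E6: a twelfth down reaches A, and 20 semitones makes it Ab4.
An augmented twelfth down from F5 gives Bbb3.
E6: a twelfth down reaches A, and 20 semitones makes it Ab4.
Gb5: a twelfth down reaches C, and 20 semitones makes it Cbb4.
A5 down an augmented twelfth is Db4.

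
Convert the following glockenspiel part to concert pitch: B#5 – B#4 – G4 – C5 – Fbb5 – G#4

Written C4 on the glockenspiel sounds as C6, a perfect fifteenth higher; apply that shift to every note.
B#5 → B#7
B#4 → B#6
G4 → G6
C5 → C7
Fbb5 → Fbb7
G#4 → G#6

B#7 B#6 G6 C7 Fbb7 G#6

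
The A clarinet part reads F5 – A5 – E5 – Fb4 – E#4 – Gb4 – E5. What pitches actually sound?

Written C4 on the A clarinet sounds as A3, a minor third lower; apply that shift to every note.
F5 becomes D5
A5 becomes F#5
E5 becomes C#5
Fb4 becomes Db4
E#4 becomes C##4
Gb4 becomes Eb4
E5 becomes C#5

D5 F#5 C#5 Db4 C##4 Eb4 C#5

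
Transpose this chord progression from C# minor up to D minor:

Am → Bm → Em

Bbm Cm Fm

C# minor up to D minor is a minor second; each chord root moves by that interval while the quality stays the same.
Am: root A up a minor second → Bb, giving Bbm.
Bm: root B up a minor second → C, giving Cm.
Em: root E up a minor second → F, giving Fm.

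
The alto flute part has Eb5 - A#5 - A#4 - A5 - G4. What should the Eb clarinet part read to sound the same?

First find concert pitch: the alto flute sounds a perfect fourth below written, so Eb5 A#5 A#4 A5 G4 sounds Bb4 E#5 E#4 E5 D4.
Then write for Eb clarinet: it sounds a minor third above written, so the part must be a minor third below concert.
Bb4 → G4
E#5 → C##5
E#4 → C##4
E5 → C#5
D4 → B3

G4 C##5 C##4 C#5 B3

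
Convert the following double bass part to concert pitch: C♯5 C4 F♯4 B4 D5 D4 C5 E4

C#4 C3 F#3 B3 D4 D3 C4 E3

The double bass sounds a perfect octave below written, so transpose each written note down a perfect octave.
C#5 gives C#4
C4 gives C3
F#4 gives F#3
B4 gives B3
D5 gives D4
D4 gives D3
C5 gives C4
E4 gives E3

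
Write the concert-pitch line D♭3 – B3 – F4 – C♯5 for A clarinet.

Fb3 D4 Ab4 E5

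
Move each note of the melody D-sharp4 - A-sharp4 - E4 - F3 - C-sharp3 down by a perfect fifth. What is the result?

G#3 D#4 A3 Bb2 F#2

D#4 down a perfect fifth is G#3.
A perfect fifth down from A#4 gives D#4.
E4 down a perfect fifth is A3.
A perfect fifth down from F3 gives Bb2.
A perfect fifth down from C#3 gives F#2.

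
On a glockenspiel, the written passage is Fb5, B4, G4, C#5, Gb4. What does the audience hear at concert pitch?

Fb7 B6 G6 C#7 Gb6

Written C4 on the glockenspiel sounds as C6, a perfect fifteenth higher; apply that shift to every note.
Fb5 → Fb7
B4 → B6
G4 → G6
C#5 → C#7
Gb4 → Gb6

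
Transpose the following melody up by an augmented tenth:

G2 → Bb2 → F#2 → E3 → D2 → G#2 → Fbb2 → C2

B#3 D#4 A##3 G##4 F##3 B##3 Ab3 E#3

G2 gives B#3
Bb2 gives D#4
F#2 gives A##3
E3 gives G##4
D2 gives F##3
G#2 gives B##3
Fbb2 gives Ab3
C2 gives E#3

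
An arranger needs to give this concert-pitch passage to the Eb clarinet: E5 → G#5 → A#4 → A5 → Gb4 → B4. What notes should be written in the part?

The Eb clarinet sounds a minor third above written, so the written part must be a minor third below concert — transpose each note down.
E5 to C#5
G#5 to E#5
A#4 to F##4
A5 to F#5
Gb4 to Eb4
B4 to G#4

C#5 E#5 F##4 F#5 Eb4 G#4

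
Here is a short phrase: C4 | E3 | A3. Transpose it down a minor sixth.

E3 G#2 C#3

C4 -> E3
E3 -> G#2
A3 -> C#3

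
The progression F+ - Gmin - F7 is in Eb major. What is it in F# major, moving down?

G#+ A#min G#7

Eb major down to F# major is a diminished seventh; each chord root moves by that interval while the quality stays the same.
F+: root F down a diminished seventh → G#, giving G#+.
Gmin: root G down a diminished seventh → A#, giving A#min.
F7: root F down a diminished seventh → G#, giving G#7.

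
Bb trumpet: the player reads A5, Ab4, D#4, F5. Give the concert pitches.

G5 Gb4 C#4 Eb5

The Bb trumpet sounds a major second below written, so transpose each written note down a major second.
A5 becomes G5
Ab4 becomes Gb4
D#4 becomes C#4
F5 becomes Eb5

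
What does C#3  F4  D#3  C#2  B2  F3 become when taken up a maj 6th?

C#3 → A#3
F4 → D5
D#3 → B#3
C#2 → A#2
B2 → G#3
F3 → D4

A#3 D5 B#3 A#2 G#3 D4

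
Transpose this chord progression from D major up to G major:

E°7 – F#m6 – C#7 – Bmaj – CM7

A°7 Bm6 F#7 Emaj FM7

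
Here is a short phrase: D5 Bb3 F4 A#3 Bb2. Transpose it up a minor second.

Eb5 Cb4 Gb4 B3 Cb3

D5: a second up reaches E, and 1 semitone makes it Eb5.
Bb3 up a minor second is Cb4.
F4: a second up reaches G, and 1 semitone makes it Gb4.
A#3: a second up reaches B, and 1 semitone makes it B3.
Bb2: a second up reaches C, and 1 semitone makes it Cb3.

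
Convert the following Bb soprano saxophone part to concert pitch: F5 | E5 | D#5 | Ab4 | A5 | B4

Eb5 D5 C#5 Gb4 G5 A4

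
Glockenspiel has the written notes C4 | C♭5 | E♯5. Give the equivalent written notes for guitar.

C7 Cb8 E#8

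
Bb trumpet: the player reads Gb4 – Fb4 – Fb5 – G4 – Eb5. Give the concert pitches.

Written C4 on the Bb trumpet sounds as Bb3, a major second lower; apply that shift to every note.
Gb4 → Fb4
Fb4 → Ebb4
Fb5 → Ebb5
G4 → F4
Eb5 → Db5

Fb4 Ebb4 Ebb5 F4 Db5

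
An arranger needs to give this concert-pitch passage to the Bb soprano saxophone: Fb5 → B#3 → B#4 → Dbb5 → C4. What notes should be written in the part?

The Bb soprano saxophone sounds a major second below written, so the written part must be a major second above concert — transpose each note up.
Fb5 -> Gb5
B#3 -> C##4
B#4 -> C##5
Dbb5 -> Ebb5
C4 -> D4

Gb5 C##4 C##5 Ebb5 D4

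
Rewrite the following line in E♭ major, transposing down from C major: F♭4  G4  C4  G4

From C down to E♭ is a major sixth; apply that to each pitch.
Fb4 -> Abb3
G4 -> Bb3
C4 -> Eb3
G4 -> Bb3

Abb3 Bb3 Eb3 Bb3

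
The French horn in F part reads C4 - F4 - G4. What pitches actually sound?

F3 Bb3 C4

Written C4 on the French horn in F sounds as F3, a perfect fifth lower; apply that shift to every note.
C4 → F3
F4 → Bb3
G4 → C4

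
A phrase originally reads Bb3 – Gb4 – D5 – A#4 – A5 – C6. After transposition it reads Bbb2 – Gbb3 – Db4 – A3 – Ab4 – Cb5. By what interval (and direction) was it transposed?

down an augmented octave

Take the first pair: Bb3 → Bbb2. B to B spans 8 letter names, so the interval is some kind of octave.
Bbb2 to Bb3 is 13 semitones, which makes it an augmented octave; the second version is lower, so the direction is down.
Checking another pair — C6 → Cb5 — gives the same interval.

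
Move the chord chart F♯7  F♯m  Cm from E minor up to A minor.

B7 Bm Fm

E minor up to A minor is a perfect fourth; each chord root moves by that interval while the quality stays the same.
F♯7: root F♯ up a perfect fourth → B, giving B7.
F♯m: root F♯ up a perfect fourth → B, giving Bm.
Cm: root C up a perfect fourth → F, giving Fm.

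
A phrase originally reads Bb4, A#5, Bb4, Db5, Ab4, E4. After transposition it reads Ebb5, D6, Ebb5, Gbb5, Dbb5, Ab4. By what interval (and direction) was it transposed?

From Bb4 to Ebb5 is 4 letter names — a fourth of some quality.
Bb4 to Ebb5 is 4 semitones, which makes it a diminished fourth; the second version is higher, so the direction is up.
Checking another pair — E4 → Ab4 — gives the same interval.

up a diminished fourth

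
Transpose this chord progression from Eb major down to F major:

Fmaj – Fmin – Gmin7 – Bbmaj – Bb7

Gmaj Gmin Amin7 Cmaj C7

Eb major down to F major is a minor seventh; each chord root moves by that interval while the quality stays the same.
Fmaj: root F down a minor seventh → G, giving Gmaj.
Fmin: root F down a minor seventh → G, giving Gmin.
Gmin7: root G down a minor seventh → A, giving Amin7.
Bbmaj: root Bb down a minor seventh → C, giving Cmaj.
Bb7: root Bb down a minor seventh → C, giving C7.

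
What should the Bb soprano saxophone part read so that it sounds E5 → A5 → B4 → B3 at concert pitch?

The Bb soprano saxophone sounds a major second below written, so the written part must be a major second above concert — transpose each note up.
E5 becomes F#5
A5 becomes B5
B4 becomes C#5
B3 becomes C#4

F#5 B5 C#5 C#4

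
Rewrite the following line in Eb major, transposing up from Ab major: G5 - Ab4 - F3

D6 Eb5 C4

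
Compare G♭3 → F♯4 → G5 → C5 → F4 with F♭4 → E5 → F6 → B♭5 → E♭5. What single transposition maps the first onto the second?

up a minor seventh

Take the first pair: Gb3 → Fb4. G to F spans 7 letter names, so the interval is some kind of seventh.
Gb3 to Fb4 is 10 semitones, which makes it a minor seventh; the second version is higher, so the direction is up.
Checking another pair — F4 → Eb5 — gives the same interval.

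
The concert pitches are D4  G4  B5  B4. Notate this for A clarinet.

F4 Bb4 D6 D5

Written C4 sounds as A3 on the A clarinet, so concert pitches are written a minor third up.
D4 becomes F4
G4 becomes Bb4
B5 becomes D6
B4 becomes D5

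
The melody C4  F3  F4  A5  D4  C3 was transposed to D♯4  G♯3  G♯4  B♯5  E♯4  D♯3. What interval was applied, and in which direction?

Take the first pair: C4 → D#4. C to D spans 2 letter names, so the interval is some kind of second.
C4 to D#4 is 3 semitones, which makes it an augmented second; the second version is higher, so the direction is up.
Checking another pair — C3 → D#3 — gives the same interval.

up an augmented second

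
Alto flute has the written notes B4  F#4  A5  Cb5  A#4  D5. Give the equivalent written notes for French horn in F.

C#5 G#4 B5 Db5 B#4 E5

First find concert pitch: the alto flute sounds a perfect fourth below written, so B4 F#4 A5 Cb5 A#4 D5 sounds F#4 C#4 E5 Gb4 E#4 A4.
Then write for French horn in F: it sounds a perfect fifth below written, so the part must be a perfect fifth above concert.
F#4 → C#5
C#4 → G#4
E5 → B5
Gb4 → Db5
E#4 → B#4
A4 → E5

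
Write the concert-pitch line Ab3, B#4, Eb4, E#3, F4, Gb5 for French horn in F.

The French horn in F sounds a perfect fifth below written, so the written part must be a perfect fifth above concert — transpose each note up.
Ab3 gives Eb4
B#4 gives F##5
Eb4 gives Bb4
E#3 gives B#3
F4 gives C5
Gb5 gives Db6

Eb4 F##5 Bb4 B#3 C5 Db6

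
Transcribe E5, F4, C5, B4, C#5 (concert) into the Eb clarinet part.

The Eb clarinet sounds a minor third above written, so the written part must be a minor third below concert — transpose each note down.
E5 → C#5
F4 → D4
C5 → A4
B4 → G#4
C#5 → A#4

C#5 D4 A4 G#4 A#4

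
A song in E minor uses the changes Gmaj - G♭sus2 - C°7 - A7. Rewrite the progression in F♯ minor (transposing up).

E minor up to F♯ minor is a major second; each chord root moves by that interval while the quality stays the same.
Gmaj: root G up a major second → A, giving Amaj.
G♭sus2: root G♭ up a major second → Ab, giving Absus2.
C°7: root C up a major second → D, giving D°7.
A7: root A up a major second → B, giving B7.

Amaj Absus2 D°7 B7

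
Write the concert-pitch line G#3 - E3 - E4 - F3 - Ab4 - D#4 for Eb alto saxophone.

E#4 C#4 C#5 D4 F5 B#4

Written C4 sounds as Eb3 on the Eb alto saxophone, so concert pitches are written a major sixth up.
G#3 to E#4
E3 to C#4
E4 to C#5
F3 to D4
Ab4 to F5
D#4 to B#4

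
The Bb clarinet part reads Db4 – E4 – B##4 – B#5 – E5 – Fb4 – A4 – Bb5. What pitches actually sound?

Cb4 D4 A##4 A#5 D5 Ebb4 G4 Ab5

The Bb clarinet sounds a major second below written, so transpose each written note down a major second.
Db4 gives Cb4
E4 gives D4
B##4 gives A##4
B#5 gives A#5
E5 gives D5
Fb4 gives Ebb4
A4 gives G4
Bb5 gives Ab5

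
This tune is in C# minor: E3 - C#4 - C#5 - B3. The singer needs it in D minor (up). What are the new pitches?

From C# up to D is a minor second; apply that to each pitch.
E3 becomes F3
C#4 becomes D4
C#5 becomes D5
B3 becomes C4

F3 D4 D5 C4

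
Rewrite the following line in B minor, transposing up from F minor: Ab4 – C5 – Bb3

From F up to B is an augmented fourth; apply that to each pitch.
Ab4 to D5
C5 to F#5
Bb3 to E4

D5 F#5 E4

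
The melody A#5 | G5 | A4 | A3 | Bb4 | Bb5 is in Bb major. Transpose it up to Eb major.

D#6 C6 D5 D4 Eb5 Eb6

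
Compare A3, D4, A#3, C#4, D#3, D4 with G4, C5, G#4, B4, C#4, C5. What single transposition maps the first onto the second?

up a minor seventh

From A3 to G4 is 7 letter names — a seventh of some quality.
A3 to G4 is 10 semitones, which makes it a minor seventh; the second version is higher, so the direction is up.
Checking another pair — D4 → C5 — gives the same interval.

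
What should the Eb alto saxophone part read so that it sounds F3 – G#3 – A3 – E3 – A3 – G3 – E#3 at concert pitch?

D4 E#4 F#4 C#4 F#4 E4 C##4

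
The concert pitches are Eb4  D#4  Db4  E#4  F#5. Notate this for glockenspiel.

Eb2 D#2 Db2 E#2 F#3

Written C4 sounds as C6 on the glockenspiel, so concert pitches are written a perfect fifteenth down.
Eb4 -> Eb2
D#4 -> D#2
Db4 -> Db2
E#4 -> E#2
F#5 -> F#3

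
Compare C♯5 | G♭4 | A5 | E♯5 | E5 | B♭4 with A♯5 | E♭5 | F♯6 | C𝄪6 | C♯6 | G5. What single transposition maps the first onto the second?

up a major sixth

From C#5 to A#5 is 6 letter names — a sixth of some quality.
C#5 to A#5 is 9 semitones, which makes it a major sixth; the second version is higher, so the direction is up.
Checking another pair — Bb4 → G5 — gives the same interval.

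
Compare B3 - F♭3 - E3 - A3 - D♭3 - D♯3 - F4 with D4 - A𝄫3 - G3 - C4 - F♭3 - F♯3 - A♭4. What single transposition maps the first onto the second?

From B3 to D4 is 3 letter names — a third of some quality.
B3 to D4 is 3 semitones, which makes it a minor third; the second version is higher, so the direction is up.
Checking another pair — F4 → Ab4 — gives the same interval.

up a minor third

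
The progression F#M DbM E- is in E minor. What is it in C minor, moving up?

E minor up to C minor is a minor sixth; each chord root moves by that interval while the quality stays the same.
F#M: root F# up a minor sixth → D, giving DM.
DbM: root Db up a minor sixth → Bbb, giving BbbM.
E-: root E up a minor sixth → C, giving C-.

DM BbbM C-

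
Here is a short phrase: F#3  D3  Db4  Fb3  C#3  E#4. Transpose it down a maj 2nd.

E3 C3 Cb4 Ebb3 B2 D#4

A major second down from F#3 gives E3.
D3: a second down reaches C, and 2 semitones makes it C3.
A major second down from Db4 gives Cb4.
Fb3 down a major second is Ebb3.
C#3: a second down reaches B, and 2 semitones makes it B2.
E#4: a second down reaches D, and 2 semitones makes it D#4.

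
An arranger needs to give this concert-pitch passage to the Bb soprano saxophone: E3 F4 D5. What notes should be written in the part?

The Bb soprano saxophone sounds a major second below written, so the written part must be a major second above concert — transpose each note up.
E3 becomes F#3
F4 becomes G4
D5 becomes E5

F#3 G4 E5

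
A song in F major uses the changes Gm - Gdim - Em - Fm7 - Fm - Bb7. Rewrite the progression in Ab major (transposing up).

F major up to Ab major is a minor third; each chord root moves by that interval while the quality stays the same.
Gm: root G up a minor third → Bb, giving Bbm.
Gdim: root G up a minor third → Bb, giving Bbdim.
Em: root E up a minor third → G, giving Gm.
Fm7: root F up a minor third → Ab, giving Abm7.
Fm: root F up a minor third → Ab, giving Abm.
Bb7: root Bb up a minor third → Db, giving Db7.

Bbm Bbdim Gm Abm7 Abm Db7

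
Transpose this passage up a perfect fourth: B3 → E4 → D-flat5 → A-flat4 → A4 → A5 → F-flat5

B3 -> E4
E4 -> A4
Db5 -> Gb5
Ab4 -> Db5
A4 -> D5
A5 -> D6
Fb5 -> Bbb5

E4 A4 Gb5 Db5 D5 D6 Bbb5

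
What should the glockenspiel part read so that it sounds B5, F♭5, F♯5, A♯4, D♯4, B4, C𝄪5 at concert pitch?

B3 Fb3 F#3 A#2 D#2 B2 C##3

The glockenspiel sounds a perfect fifteenth above written, so the written part must be a perfect fifteenth below concert — transpose each note down.
B5 → B3
Fb5 → Fb3
F#5 → F#3
A#4 → A#2
D#4 → D#2
B4 → B2
C##5 → C##3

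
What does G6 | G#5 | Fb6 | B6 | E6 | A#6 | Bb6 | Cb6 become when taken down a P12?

C5 C#4 Bbb4 E5 A4 D#5 Eb5 Fb4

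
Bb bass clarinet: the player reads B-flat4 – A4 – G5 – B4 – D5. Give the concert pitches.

Written C4 on the Bb bass clarinet sounds as Bb2, a major ninth lower; apply that shift to every note.
Bb4 gives Ab3
A4 gives G3
G5 gives F4
B4 gives A3
D5 gives C4

Ab3 G3 F4 A3 C4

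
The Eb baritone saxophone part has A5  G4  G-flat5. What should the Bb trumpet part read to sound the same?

D4 C3 Cb4

First find concert pitch: the Eb baritone saxophone sounds a major thirteenth below written, so A5 G4 G-flat5 sounds C4 Bb2 Bbb3.
Then write for Bb trumpet: it sounds a major second below written, so the part must be a major second above concert.
C4 → D4
Bb2 → C3
Bbb3 → Cb4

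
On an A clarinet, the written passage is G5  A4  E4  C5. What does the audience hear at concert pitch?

E5 F#4 C#4 A4

Written C4 on the A clarinet sounds as A3, a minor third lower; apply that shift to every note.
G5 gives E5
A4 gives F#4
E4 gives C#4
C5 gives A4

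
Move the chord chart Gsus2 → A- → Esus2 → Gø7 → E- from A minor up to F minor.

Ebsus2 F- Csus2 Ebø7 C-

A minor up to F minor is a minor sixth; each chord root moves by that interval while the quality stays the same.
Gsus2: root G up a minor sixth → Eb, giving Ebsus2.
A-: root A up a minor sixth → F, giving F-.
Esus2: root E up a minor sixth → C, giving Csus2.
Gø7: root G up a minor sixth → Eb, giving Ebø7.
E-: root E up a minor sixth → C, giving C-.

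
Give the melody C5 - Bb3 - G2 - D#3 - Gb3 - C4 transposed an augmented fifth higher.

G#5 F#4 D#3 A##3 D4 G#4

An augmented fifth up from C5 gives G#5.
An augmented fifth up from Bb3 gives F#4.
An augmented fifth up from G2 gives D#3.
An augmented fifth up from D#3 gives A##3.
Gb3: a fifth up reaches D, and 8 semitones makes it D4.
An augmented fifth up from C4 gives G#4.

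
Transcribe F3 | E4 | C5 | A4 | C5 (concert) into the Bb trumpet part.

G3 F#4 D5 B4 D5

The Bb trumpet sounds a major second below written, so the written part must be a major second above concert — transpose each note up.
F3 gives G3
E4 gives F#4
C5 gives D5
A4 gives B4
C5 gives D5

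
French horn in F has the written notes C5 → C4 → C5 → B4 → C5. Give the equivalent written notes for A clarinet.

First find concert pitch: the French horn in F sounds a perfect fifth below written, so C5 C4 C5 B4 C5 sounds F4 F3 F4 E4 F4.
Then write for A clarinet: it sounds a minor third below written, so the part must be a minor third above concert.
F4 → Ab4
F3 → Ab3
F4 → Ab4
E4 → G4
F4 → Ab4

Ab4 Ab3 Ab4 G4 Ab4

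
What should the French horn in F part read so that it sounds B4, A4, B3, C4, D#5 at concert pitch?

The French horn in F sounds a perfect fifth below written, so the written part must be a perfect fifth above concert — transpose each note up.
B4 becomes F#5
A4 becomes E5
B3 becomes F#4
C4 becomes G4
D#5 becomes A#5

F#5 E5 F#4 G4 A#5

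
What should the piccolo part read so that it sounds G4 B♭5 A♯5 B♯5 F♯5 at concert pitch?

G3 Bb4 A#4 B#4 F#4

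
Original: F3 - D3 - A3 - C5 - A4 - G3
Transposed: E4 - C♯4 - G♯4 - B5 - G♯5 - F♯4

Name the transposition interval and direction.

up a major seventh

Take the first pair: F3 → E4. F to E spans 7 letter names, so the interval is some kind of seventh.
F3 to E4 is 11 semitones, which makes it a major seventh; the second version is higher, so the direction is up.
Checking another pair — G3 → F#4 — gives the same interval.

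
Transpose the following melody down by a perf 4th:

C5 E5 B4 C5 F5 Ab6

C5 down a perfect fourth is G4.
E5 down a perfect fourth is B4.
B4 down a perfect fourth is F#4.
A perfect fourth down from C5 gives G4.
A perfect fourth down from F5 gives C5.
A perfect fourth down from Ab6 gives Eb6.

G4 B4 F#4 G4 C5 Eb6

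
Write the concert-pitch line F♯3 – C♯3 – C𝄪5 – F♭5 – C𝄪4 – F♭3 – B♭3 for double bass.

Written C4 sounds as C3 on the double bass, so concert pitches are written a perfect octave up.
F#3 gives F#4
C#3 gives C#4
C##5 gives C##6
Fb5 gives Fb6
C##4 gives C##5
Fb3 gives Fb4
Bb3 gives Bb4

F#4 C#4 C##6 Fb6 C##5 Fb4 Bb4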